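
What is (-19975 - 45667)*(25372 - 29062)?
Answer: 242218980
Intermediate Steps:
(-19975 - 45667)*(25372 - 29062) = -65642*(-3690) = 242218980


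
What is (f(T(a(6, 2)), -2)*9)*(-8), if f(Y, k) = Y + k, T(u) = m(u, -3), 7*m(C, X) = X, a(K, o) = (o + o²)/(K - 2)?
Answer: 1224/7 ≈ 174.86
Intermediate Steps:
a(K, o) = (o + o²)/(-2 + K)
m(C, X) = X/7
T(u) = -3/7 (T(u) = (⅐)*(-3) = -3/7)
(f(T(a(6, 2)), -2)*9)*(-8) = ((-3/7 - 2)*9)*(-8) = -17/7*9*(-8) = -153/7*(-8) = 1224/7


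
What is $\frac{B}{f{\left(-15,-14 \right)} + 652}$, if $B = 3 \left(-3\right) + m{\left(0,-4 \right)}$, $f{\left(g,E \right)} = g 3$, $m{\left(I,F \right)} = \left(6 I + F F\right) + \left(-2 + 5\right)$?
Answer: $\frac{10}{607} \approx 0.016474$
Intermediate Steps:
$m{\left(I,F \right)} = 3 + F^{2} + 6 I$ ($m{\left(I,F \right)} = \left(6 I + F^{2}\right) + 3 = \left(F^{2} + 6 I\right) + 3 = 3 + F^{2} + 6 I$)
$f{\left(g,E \right)} = 3 g$
$B = 10$ ($B = 3 \left(-3\right) + \left(3 + \left(-4\right)^{2} + 6 \cdot 0\right) = -9 + \left(3 + 16 + 0\right) = -9 + 19 = 10$)
$\frac{B}{f{\left(-15,-14 \right)} + 652} = \frac{1}{3 \left(-15\right) + 652} \cdot 10 = \frac{1}{-45 + 652} \cdot 10 = \frac{1}{607} \cdot 10 = \frac{10}{607}$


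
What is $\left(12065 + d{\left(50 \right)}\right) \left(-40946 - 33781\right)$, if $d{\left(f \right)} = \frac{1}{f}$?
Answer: $- \frac{45079137477}{50} \approx -9.0158 \cdot 10^{8}$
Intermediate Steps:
$\left(12065 + d{\left(50 \right)}\right) \left(-40946 - 33781\right) = \left(12065 + \frac{1}{50}\right) \left(-40946 - 33781\right) = \left(12065 + \frac{1}{50}\right) \left(-74727\right) = \frac{603251}{50} \left(-74727\right) = - \frac{45079137477}{50}$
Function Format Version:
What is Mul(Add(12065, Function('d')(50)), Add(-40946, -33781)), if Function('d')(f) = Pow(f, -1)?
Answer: Rational(-45079137477, 50) ≈ -9.0158e+8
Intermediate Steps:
Mul(Add(12065, Function('d')(50)), Add(-40946, -33781)) = Mul(Add(12065, Pow(50, -1)), Add(-40946, -33781)) = Mul(Add(12065, Rational(1, 50)), -74727) = Mul(Rational(603251, 50), -74727) = Rational(-45079137477, 50)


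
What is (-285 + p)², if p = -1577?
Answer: 3467044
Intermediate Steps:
(-285 + p)² = (-285 - 1577)² = (-1862)² = 3467044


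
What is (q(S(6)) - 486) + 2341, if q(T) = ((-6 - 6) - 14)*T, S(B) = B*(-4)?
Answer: 2479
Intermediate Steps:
S(B) = -4*B
q(T) = -26*T (q(T) = (-12 - 14)*T = -26*T)
(q(S(6)) - 486) + 2341 = (-(-104)*6 - 486) + 2341 = (-26*(-24) - 486) + 2341 = (624 - 486) + 2341 = 138 + 2341 = 2479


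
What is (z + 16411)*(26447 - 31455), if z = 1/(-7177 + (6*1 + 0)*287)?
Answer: -448326196032/5455 ≈ -8.2186e+7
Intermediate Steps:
z = -1/5455 (z = 1/(-7177 + (6 + 0)*287) = 1/(-7177 + 6*287) = 1/(-7177 + 1722) = 1/(-5455) = -1/5455 ≈ -0.00018332)
(z + 16411)*(26447 - 31455) = (-1/5455 + 16411)*(26447 - 31455) = (89522004/5455)*(-5008) = -448326196032/5455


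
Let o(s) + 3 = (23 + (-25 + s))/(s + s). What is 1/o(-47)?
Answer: -94/233 ≈ -0.40343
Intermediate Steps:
o(s) = -3 + (-2 + s)/(2*s) (o(s) = -3 + (23 + (-25 + s))/(s + s) = -3 + (-2 + s)/((2*s)) = -3 + (-2 + s)*(1/(2*s)) = -3 + (-2 + s)/(2*s))
1/o(-47) = 1/(-5/2 - 1/(-47)) = 1/(-5/2 - 1*(-1/47)) = 1/(-5/2 + 1/47) = 1/(-233/94) = -94/233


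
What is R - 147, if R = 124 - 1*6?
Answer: -29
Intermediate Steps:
R = 118 (R = 124 - 6 = 118)
R - 147 = 118 - 147 = -29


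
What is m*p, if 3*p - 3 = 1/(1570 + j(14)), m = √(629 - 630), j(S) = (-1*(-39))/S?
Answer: 66071*I/66057 ≈ 1.0002*I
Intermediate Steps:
j(S) = 39/S
m = I (m = √(-1) = I ≈ 1.0*I)
p = 66071/66057 (p = 1 + 1/(3*(1570 + 39/14)) = 1 + 1/(3*(22019/14)) = 1 + (⅓)*(14/22019) = 1 + 14/66057 = 66071/66057 ≈ 1.0002)
m*p = I*(66071/66057) = 66071*I/66057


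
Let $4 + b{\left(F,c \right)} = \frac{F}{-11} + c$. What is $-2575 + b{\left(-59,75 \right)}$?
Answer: $- \frac{27485}{11} \approx -2498.6$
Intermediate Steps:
$b{\left(F,c \right)} = -4 + c - \frac{F}{11}$ ($b{\left(F,c \right)} = -4 + \left(\frac{F}{-11} + c\right) = -4 + \left(F \left(- \frac{1}{11}\right) + c\right) = -4 - \left(- c + \frac{F}{11}\right) = -4 + c - \frac{F}{11}$)
$-2575 + b{\left(-59,75 \right)} = -2575 - - \frac{840}{11} = -2575 + \left(-4 + 75 + \frac{59}{11}\right) = -2575 + \frac{840}{11} = - \frac{27485}{11}$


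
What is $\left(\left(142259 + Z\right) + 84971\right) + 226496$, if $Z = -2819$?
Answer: $450907$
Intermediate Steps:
$\left(\left(142259 + Z\right) + 84971\right) + 226496 = \left(\left(142259 - 2819\right) + 84971\right) + 226496 = \left(139440 + 84971\right) + 226496 = 224411 + 226496 = 450907$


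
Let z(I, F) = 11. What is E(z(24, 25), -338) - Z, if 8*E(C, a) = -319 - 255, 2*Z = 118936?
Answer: -238159/4 ≈ -59540.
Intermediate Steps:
Z = 59468 (Z = (½)*118936 = 59468)
E(C, a) = -287/4 (E(C, a) = (-319 - 255)/8 = (⅛)*(-574) = -287/4)
E(z(24, 25), -338) - Z = -287/4 - 1*59468 = -287/4 - 59468 = -238159/4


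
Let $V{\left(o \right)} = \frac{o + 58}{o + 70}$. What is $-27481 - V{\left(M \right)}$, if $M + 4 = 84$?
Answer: $- \frac{687048}{25} \approx -27482.0$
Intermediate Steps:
$M = 80$ ($M = -4 + 84 = 80$)
$V{\left(o \right)} = \frac{58 + o}{70 + o}$
$-27481 - V{\left(M \right)} = -27481 - \frac{58 + 80}{70 + 80} = -27481 - \frac{1}{150} \cdot 138 = -27481 - \frac{23}{25} = - \frac{687048}{25}$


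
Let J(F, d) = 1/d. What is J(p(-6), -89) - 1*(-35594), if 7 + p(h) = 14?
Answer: 3167865/89 ≈ 35594.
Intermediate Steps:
p(h) = 7 (p(h) = -7 + 14 = 7)
J(p(-6), -89) - 1*(-35594) = 1/(-89) - 1*(-35594) = -1/89 + 35594 = 3167865/89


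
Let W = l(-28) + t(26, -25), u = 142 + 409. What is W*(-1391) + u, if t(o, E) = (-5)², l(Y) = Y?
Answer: 4724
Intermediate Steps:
t(o, E) = 25
u = 551
W = -3 (W = -28 + 25 = -3)
W*(-1391) + u = -3*(-1391) + 551 = 4173 + 551 = 4724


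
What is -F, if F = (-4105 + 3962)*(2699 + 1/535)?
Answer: 206487138/535 ≈ 3.8596e+5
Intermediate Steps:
F = -206487138/535 (F = -143*(2699 + 1/535) = -143*1443966/535 = -206487138/535 ≈ -3.8596e+5)
-F = -1*(-206487138/535) = 206487138/535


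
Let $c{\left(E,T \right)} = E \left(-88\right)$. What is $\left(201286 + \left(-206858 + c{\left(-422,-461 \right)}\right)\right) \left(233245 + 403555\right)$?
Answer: $20099955200$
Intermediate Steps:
$c{\left(E,T \right)} = - 88 E$
$\left(201286 + \left(-206858 + c{\left(-422,-461 \right)}\right)\right) \left(233245 + 403555\right) = \left(201286 - 169722\right) \left(233245 + 403555\right) = \left(201286 + \left(-206858 + 37136\right)\right) 636800 = \left(201286 - 169722\right) 636800 = 31564 \cdot 636800 = 20099955200$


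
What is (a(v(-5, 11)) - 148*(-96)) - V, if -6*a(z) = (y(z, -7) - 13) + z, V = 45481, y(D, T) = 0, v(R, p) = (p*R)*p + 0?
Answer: -31170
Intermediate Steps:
v(R, p) = R*p² (v(R, p) = (R*p)*p + 0 = R*p² + 0 = R*p²)
a(z) = 13/6 - z/6 (a(z) = -((0 - 13) + z)/6 = -(-13 + z)/6 = 13/6 - z/6)
(a(v(-5, 11)) - 148*(-96)) - V = ((13/6 - (-5)*11²/6) - 148*(-96)) - 1*45481 = ((13/6 - (-5)*121/6) - 1*(-14208)) - 45481 = ((13/6 - ⅙*(-605)) + 14208) - 45481 = ((13/6 + 605/6) + 14208) - 45481 = (103 + 14208) - 45481 = 14311 - 45481 = -31170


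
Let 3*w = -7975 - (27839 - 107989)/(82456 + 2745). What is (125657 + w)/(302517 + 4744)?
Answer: 31438908346/78536833383 ≈ 0.40031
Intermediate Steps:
w = -679397825/255603 (w = (-7975 - (27839 - 107989)/(82456 + 2745))/3 = (-7975 - (-80150)/85201)/3 = (-7975 - 1*(-80150/85201))/3 = (-7975 + 80150/85201)/3 = (⅓)*(-679397825/85201) = -679397825/255603 ≈ -2658.0)
(125657 + w)/(302517 + 4744) = (125657 - 679397825/255603)/(302517 + 4744) = (31438908346/255603)/307261 = (31438908346/255603)*(1/307261) = 31438908346/78536833383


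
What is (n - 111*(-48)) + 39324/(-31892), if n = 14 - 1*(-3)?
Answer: 42605854/7973 ≈ 5343.8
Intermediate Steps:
n = 17 (n = 14 + 3 = 17)
(n - 111*(-48)) + 39324/(-31892) = (17 - 111*(-48)) + 39324/(-31892) = (17 + 5328) + 39324*(-1/31892) = 5345 - 9831/7973 = 42605854/7973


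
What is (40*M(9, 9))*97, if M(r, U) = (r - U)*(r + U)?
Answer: 0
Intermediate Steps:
M(r, U) = (U + r)*(r - U) (M(r, U) = (r - U)*(U + r) = (U + r)*(r - U))
(40*M(9, 9))*97 = (40*(9² - 1*9²))*97 = (40*(81 - 1*81))*97 = (40*(81 - 81))*97 = (40*0)*97 = 0*97 = 0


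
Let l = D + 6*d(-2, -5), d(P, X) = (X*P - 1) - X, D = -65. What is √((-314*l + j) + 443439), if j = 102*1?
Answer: 5*√17503 ≈ 661.49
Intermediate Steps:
d(P, X) = -1 - X + P*X (d(P, X) = (P*X - 1) - X = (-1 + P*X) - X = -1 - X + P*X)
j = 102
l = 19 (l = -65 + 6*(-1 - 1*(-5) - 2*(-5)) = -65 + 6*(-1 + 5 + 10) = -65 + 6*14 = -65 + 84 = 19)
√((-314*l + j) + 443439) = √((-314*19 + 102) + 443439) = √((-5966 + 102) + 443439) = √(-5864 + 443439) = √437575 = 5*√17503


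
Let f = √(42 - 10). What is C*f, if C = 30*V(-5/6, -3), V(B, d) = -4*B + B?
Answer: 300*√2 ≈ 424.26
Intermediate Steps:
V(B, d) = -3*B
f = 4*√2 (f = √32 = 4*√2 ≈ 5.6569)
C = 75 (C = 30*(-(-15)/6) = 30*(-3*(-⅚)) = 30*(5/2) = 75)
C*f = 75*(4*√2) = 300*√2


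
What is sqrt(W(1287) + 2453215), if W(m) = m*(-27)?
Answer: sqrt(2418466) ≈ 1555.1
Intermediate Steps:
W(m) = -27*m
sqrt(W(1287) + 2453215) = sqrt(-27*1287 + 2453215) = sqrt(-34749 + 2453215) = sqrt(2418466)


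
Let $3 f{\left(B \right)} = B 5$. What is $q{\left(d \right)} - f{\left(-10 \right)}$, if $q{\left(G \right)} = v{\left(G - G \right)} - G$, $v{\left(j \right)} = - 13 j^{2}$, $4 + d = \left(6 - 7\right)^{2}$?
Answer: $\frac{59}{3} \approx 19.667$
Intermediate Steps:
$d = -3$ ($d = -4 + \left(6 - 7\right)^{2} = -4 + \left(-1\right)^{2} = -4 + 1 = -3$)
$q{\left(G \right)} = - G$ ($q{\left(G \right)} = - 13 \left(G - G\right)^{2} - G = - 13 \cdot 0^{2} - G = \left(-13\right) 0 - G = 0 - G = - G$)
$f{\left(B \right)} = \frac{5 B}{3}$ ($f{\left(B \right)} = \frac{B 5}{3} = \frac{5 B}{3}$)
$q{\left(d \right)} - f{\left(-10 \right)} = \left(-1\right) \left(-3\right) - \frac{5}{3} \left(-10\right) = 3 - - \frac{50}{3} = 3 + \frac{50}{3} = \frac{59}{3}$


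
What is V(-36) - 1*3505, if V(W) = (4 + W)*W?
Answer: -2353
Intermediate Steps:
V(W) = W*(4 + W)
V(-36) - 1*3505 = -36*(4 - 36) - 1*3505 = -36*(-32) - 3505 = 1152 - 3505 = -2353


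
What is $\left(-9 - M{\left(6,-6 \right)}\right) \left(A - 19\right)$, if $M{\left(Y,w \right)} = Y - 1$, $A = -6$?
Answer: $350$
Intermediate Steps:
$M{\left(Y,w \right)} = -1 + Y$
$\left(-9 - M{\left(6,-6 \right)}\right) \left(A - 19\right) = \left(-9 - \left(-1 + 6\right)\right) \left(-6 - 19\right) = \left(-9 - 5\right) \left(-6 - 19\right) = \left(-14\right) \left(-25\right) = 350$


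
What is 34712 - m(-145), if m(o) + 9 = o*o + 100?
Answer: 13596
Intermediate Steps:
m(o) = 91 + o**2 (m(o) = -9 + (o*o + 100) = -9 + (o**2 + 100) = -9 + (100 + o**2) = 91 + o**2)
34712 - m(-145) = 34712 - (91 + (-145)**2) = 34712 - (91 + 21025) = 34712 - 1*21116 = 34712 - 21116 = 13596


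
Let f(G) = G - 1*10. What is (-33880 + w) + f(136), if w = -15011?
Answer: -48765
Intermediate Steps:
f(G) = -10 + G (f(G) = G - 10 = -10 + G)
(-33880 + w) + f(136) = (-33880 - 15011) + (-10 + 136) = -48891 + 126 = -48765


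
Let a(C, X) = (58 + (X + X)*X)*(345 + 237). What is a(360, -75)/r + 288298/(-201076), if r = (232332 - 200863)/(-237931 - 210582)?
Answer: -296765948802337345/3163830322 ≈ -9.3800e+7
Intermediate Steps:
r = -31469/448513 (r = 31469/(-448513) = 31469*(-1/448513) = -31469/448513 ≈ -0.070163)
a(C, X) = 33756 + 1164*X² (a(C, X) = (58 + (2*X)*X)*582 = (58 + 2*X²)*582 = 33756 + 1164*X²)
a(360, -75)/r + 288298/(-201076) = (33756 + 1164*(-75)²)/(-31469/448513) + 288298/(-201076) = (33756 + 1164*5625)*(-448513/31469) + 288298*(-1/201076) = (33756 + 6547500)*(-448513/31469) - 144149/100538 = 6581256*(-448513/31469) - 144149/100538 = -2951778872328/31469 - 144149/100538 = -296765948802337345/3163830322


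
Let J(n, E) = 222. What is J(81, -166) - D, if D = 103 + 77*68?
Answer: -5117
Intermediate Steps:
D = 5339 (D = 103 + 5236 = 5339)
J(81, -166) - D = 222 - 1*5339 = 222 - 5339 = -5117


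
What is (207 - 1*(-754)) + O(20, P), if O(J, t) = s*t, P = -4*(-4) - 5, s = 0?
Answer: 961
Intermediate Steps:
P = 11 (P = 16 - 5 = 11)
O(J, t) = 0 (O(J, t) = 0*t = 0)
(207 - 1*(-754)) + O(20, P) = (207 - 1*(-754)) + 0 = (207 + 754) + 0 = 961 + 0 = 961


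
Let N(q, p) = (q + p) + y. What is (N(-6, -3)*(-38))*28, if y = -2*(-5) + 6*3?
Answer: -20216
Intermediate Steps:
y = 28 (y = 10 + 18 = 28)
N(q, p) = 28 + p + q (N(q, p) = (q + p) + 28 = (p + q) + 28 = 28 + p + q)
(N(-6, -3)*(-38))*28 = ((28 - 3 - 6)*(-38))*28 = (19*(-38))*28 = -722*28 = -20216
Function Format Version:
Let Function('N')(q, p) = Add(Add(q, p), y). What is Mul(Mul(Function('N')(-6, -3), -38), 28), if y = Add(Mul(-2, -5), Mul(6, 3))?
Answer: -20216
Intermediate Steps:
y = 28 (y = Add(10, 18) = 28)
Function('N')(q, p) = Add(28, p, q) (Function('N')(q, p) = Add(Add(q, p), 28) = Add(Add(p, q), 28) = Add(28, p, q))
Mul(Mul(Function('N')(-6, -3), -38), 28) = Mul(Mul(Add(28, -3, -6), -38), 28) = Mul(Mul(19, -38), 28) = Mul(-722, 28) = -20216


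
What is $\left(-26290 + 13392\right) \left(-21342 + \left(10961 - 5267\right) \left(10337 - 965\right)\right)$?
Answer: $-688015769748$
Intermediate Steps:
$\left(-26290 + 13392\right) \left(-21342 + \left(10961 - 5267\right) \left(10337 - 965\right)\right) = - 12898 \left(-21342 + 5694 \cdot 9372\right) = - 12898 \left(-21342 + 53364168\right) = \left(-12898\right) 53342826 = -688015769748$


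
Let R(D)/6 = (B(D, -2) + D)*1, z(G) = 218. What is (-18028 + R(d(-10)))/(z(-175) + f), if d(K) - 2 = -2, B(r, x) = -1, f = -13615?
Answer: 18034/13397 ≈ 1.3461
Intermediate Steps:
d(K) = 0 (d(K) = 2 - 2 = 0)
R(D) = -6 + 6*D (R(D) = 6*((-1 + D)*1) = 6*(-1 + D) = -6 + 6*D)
(-18028 + R(d(-10)))/(z(-175) + f) = (-18028 + (-6 + 6*0))/(218 - 13615) = (-18028 + (-6 + 0))/(-13397) = (-18028 - 6)*(-1/13397) = -18034*(-1/13397) = 18034/13397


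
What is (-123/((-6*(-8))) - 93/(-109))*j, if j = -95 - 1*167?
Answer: 390511/872 ≈ 447.83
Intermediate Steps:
j = -262 (j = -95 - 167 = -262)
(-123/((-6*(-8))) - 93/(-109))*j = (-123/((-6*(-8))) - 93/(-109))*(-262) = (-123/48 - 93*(-1/109))*(-262) = (-123*1/48 + 93/109)*(-262) = (-41/16 + 93/109)*(-262) = -2981/1744*(-262) = 390511/872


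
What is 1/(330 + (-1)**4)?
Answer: 1/331 ≈ 0.0030211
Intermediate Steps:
1/(330 + (-1)**4) = 1/(330 + 1) = 1/331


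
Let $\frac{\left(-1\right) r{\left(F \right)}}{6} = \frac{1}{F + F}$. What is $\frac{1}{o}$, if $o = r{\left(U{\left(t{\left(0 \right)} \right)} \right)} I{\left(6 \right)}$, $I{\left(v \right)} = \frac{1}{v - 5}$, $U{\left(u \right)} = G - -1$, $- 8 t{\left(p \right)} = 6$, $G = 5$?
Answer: $-2$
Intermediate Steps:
$t{\left(p \right)} = - \frac{3}{4}$ ($t{\left(p \right)} = \left(- \frac{1}{8}\right) 6 = - \frac{3}{4}$)
$U{\left(u \right)} = 6$ ($U{\left(u \right)} = 5 - -1 = 5 + 1 = 6$)
$I{\left(v \right)} = \frac{1}{-5 + v}$
$r{\left(F \right)} = - \frac{3}{F}$ ($r{\left(F \right)} = - \frac{6}{F + F} = - \frac{6}{2 F} = - 6 \frac{1}{2 F} = - \frac{3}{F}$)
$o = - \frac{1}{2}$ ($o = \frac{\left(-3\right) \frac{1}{6}}{-5 + 6} = \frac{\left(-3\right) \frac{1}{6}}{1} = \left(- \frac{1}{2}\right) 1 = - \frac{1}{2} \approx -0.5$)
$\frac{1}{o} = \frac{1}{- \frac{1}{2}} = -2$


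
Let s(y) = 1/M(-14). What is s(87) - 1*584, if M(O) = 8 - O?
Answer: -12847/22 ≈ -583.95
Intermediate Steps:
s(y) = 1/22 (s(y) = 1/(8 - 1*(-14)) = 1/(8 + 14) = 1/22)
s(87) - 1*584 = 1/22 - 1*584 = 1/22 - 584 = -12847/22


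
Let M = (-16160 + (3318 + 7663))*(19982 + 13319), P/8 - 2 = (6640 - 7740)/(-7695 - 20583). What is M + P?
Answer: -2438494832557/14139 ≈ -1.7247e+8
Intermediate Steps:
P = 230624/14139 (P = 16 + 8*((6640 - 7740)/(-7695 - 20583)) = 16 + 8*(-1100/(-28278)) = 16 + 8*(-1100*(-1/28278)) = 16 + 8*(550/14139) = 16 + 4400/14139 = 230624/14139 ≈ 16.311)
M = -172465879 (M = (-16160 + 10981)*33301 = -5179*33301 = -172465879)
M + P = -172465879 + 230624/14139 = -2438494832557/14139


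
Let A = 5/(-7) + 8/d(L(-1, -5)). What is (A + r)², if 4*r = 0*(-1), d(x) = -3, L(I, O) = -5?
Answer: 5041/441 ≈ 11.431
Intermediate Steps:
r = 0 (r = (0*(-1))/4 = (¼)*0 = 0)
A = -71/21 (A = 5/(-7) + 8/(-3) = 5*(-⅐) + 8*(-⅓) = -5/7 - 8/3 = -71/21 ≈ -3.3810)
(A + r)² = (-71/21 + 0)² = (-71/21)² = 5041/441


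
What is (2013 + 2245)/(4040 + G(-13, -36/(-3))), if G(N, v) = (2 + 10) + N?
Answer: 4258/4039 ≈ 1.0542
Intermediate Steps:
G(N, v) = 12 + N
(2013 + 2245)/(4040 + G(-13, -36/(-3))) = (2013 + 2245)/(4040 + (12 - 13)) = 4258/(4040 - 1) = 4258/4039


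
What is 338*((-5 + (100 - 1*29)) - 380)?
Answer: -106132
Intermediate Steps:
338*((-5 + (100 - 1*29)) - 380) = 338*((-5 + (100 - 29)) - 380) = 338*((-5 + 71) - 380) = 338*(66 - 380) = 338*(-314) = -106132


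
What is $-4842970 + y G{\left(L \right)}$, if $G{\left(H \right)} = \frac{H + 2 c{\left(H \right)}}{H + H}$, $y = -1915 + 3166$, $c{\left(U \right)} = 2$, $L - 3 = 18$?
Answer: $- \frac{67791155}{14} \approx -4.8422 \cdot 10^{6}$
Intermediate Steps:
$L = 21$ ($L = 3 + 18 = 21$)
$y = 1251$
$G{\left(H \right)} = \frac{4 + H}{2 H}$ ($G{\left(H \right)} = \frac{H + 2 \cdot 2}{H + H} = \frac{H + 4}{2 H} = \left(4 + H\right) \frac{1}{2 H} = \frac{4 + H}{2 H}$)
$-4842970 + y G{\left(L \right)} = -4842970 + 1251 \frac{4 + 21}{2 \cdot 21} = -4842970 + 1251 \cdot \frac{1}{2} \cdot \frac{1}{21} \cdot 25 = -4842970 + 1251 \cdot \frac{25}{42} = -4842970 + \frac{10425}{14} = - \frac{67791155}{14}$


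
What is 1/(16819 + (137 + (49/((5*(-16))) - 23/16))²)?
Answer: 400/14012201 ≈ 2.8547e-5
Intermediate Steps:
1/(16819 + (137 + (49/((5*(-16))) - 23/16))²) = 1/(16819 + (137 + (49/(-80) - 23*1/16))²) = 1/(16819 + (137 + (49*(-1/80) - 23/16))²) = 1/(16819 + (137 + (-49/80 - 23/16))²) = 1/(16819 + (137 - 41/20)²) = 1/(16819 + (2699/20)²) = 1/(16819 + 7284601/400) = 1/(14012201/400) = 400/14012201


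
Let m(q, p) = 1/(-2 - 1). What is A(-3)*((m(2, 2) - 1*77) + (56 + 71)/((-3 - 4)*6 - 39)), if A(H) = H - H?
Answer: 0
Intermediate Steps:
m(q, p) = -1/3 (m(q, p) = 1/(-3) = -1/3)
A(H) = 0
A(-3)*((m(2, 2) - 1*77) + (56 + 71)/((-3 - 4)*6 - 39)) = 0*((-1/3 - 1*77) + (56 + 71)/((-3 - 4)*6 - 39)) = 0*((-1/3 - 77) + 127/(-7*6 - 39)) = 0*(-232/3 + 127/(-42 - 39)) = 0*(-232/3 + 127/(-81)) = 0*(-232/3 + 127*(-1/81)) = 0*(-232/3 - 127/81) = 0*(-6391/81) = 0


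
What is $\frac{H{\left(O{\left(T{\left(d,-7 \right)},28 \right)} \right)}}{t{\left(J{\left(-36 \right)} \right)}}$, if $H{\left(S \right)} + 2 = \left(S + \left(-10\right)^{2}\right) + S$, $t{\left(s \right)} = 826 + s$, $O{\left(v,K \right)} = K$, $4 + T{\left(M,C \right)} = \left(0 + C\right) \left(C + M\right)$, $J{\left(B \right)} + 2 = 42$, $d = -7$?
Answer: $\frac{77}{433} \approx 0.17783$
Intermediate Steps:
$J{\left(B \right)} = 40$ ($J{\left(B \right)} = -2 + 42 = 40$)
$T{\left(M,C \right)} = -4 + C \left(C + M\right)$ ($T{\left(M,C \right)} = -4 + \left(0 + C\right) \left(C + M\right) = -4 + C \left(C + M\right)$)
$H{\left(S \right)} = 98 + 2 S$ ($H{\left(S \right)} = -2 + \left(\left(S + \left(-10\right)^{2}\right) + S\right) = -2 + \left(\left(S + 100\right) + S\right) = -2 + \left(\left(100 + S\right) + S\right) = -2 + \left(100 + 2 S\right) = 98 + 2 S$)
$\frac{H{\left(O{\left(T{\left(d,-7 \right)},28 \right)} \right)}}{t{\left(J{\left(-36 \right)} \right)}} = \frac{98 + 2 \cdot 28}{826 + 40} = \frac{98 + 56}{866} = 154 \cdot \frac{1}{866} = \frac{77}{433}$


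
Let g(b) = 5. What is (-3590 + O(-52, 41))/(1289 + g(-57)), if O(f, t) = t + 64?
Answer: -3485/1294 ≈ -2.6932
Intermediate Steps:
O(f, t) = 64 + t
(-3590 + O(-52, 41))/(1289 + g(-57)) = (-3590 + (64 + 41))/(1289 + 5) = (-3590 + 105)/1294 = -3485*1/1294 = -3485/1294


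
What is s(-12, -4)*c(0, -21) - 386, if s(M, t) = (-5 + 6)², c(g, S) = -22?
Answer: -408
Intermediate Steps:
s(M, t) = 1 (s(M, t) = 1² = 1)
s(-12, -4)*c(0, -21) - 386 = 1*(-22) - 386 = -22 - 386 = -408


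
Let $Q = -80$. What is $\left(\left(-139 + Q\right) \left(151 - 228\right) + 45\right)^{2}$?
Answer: $285880464$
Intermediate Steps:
$\left(\left(-139 + Q\right) \left(151 - 228\right) + 45\right)^{2} = \left(\left(-139 - 80\right) \left(151 - 228\right) + 45\right)^{2} = \left(\left(-219\right) \left(-77\right) + 45\right)^{2} = \left(16863 + 45\right)^{2} = 16908^{2} = 285880464$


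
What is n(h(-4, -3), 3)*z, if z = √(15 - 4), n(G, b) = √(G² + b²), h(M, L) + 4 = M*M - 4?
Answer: √803 ≈ 28.337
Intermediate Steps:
h(M, L) = -8 + M² (h(M, L) = -4 + (M*M - 4) = -4 + (M² - 4) = -4 + (-4 + M²) = -8 + M²)
z = √11 ≈ 3.3166
n(h(-4, -3), 3)*z = √((-8 + (-4)²)² + 3²)*√11 = √((-8 + 16)² + 9)*√11 = √(8² + 9)*√11 = √(64 + 9)*√11 = √73*√11 = √803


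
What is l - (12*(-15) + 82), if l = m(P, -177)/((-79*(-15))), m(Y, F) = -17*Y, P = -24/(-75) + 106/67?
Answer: 64821196/661625 ≈ 97.973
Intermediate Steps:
P = 3186/1675 (P = -24*(-1/75) + 106*(1/67) = 8/25 + 106/67 = 3186/1675 ≈ 1.9021)
l = -18054/661625 (l = (-17*3186/1675)/((-79*(-15))) = -54162/1675/1185 = -54162/1675*1/1185 = -18054/661625 ≈ -0.027287)
l - (12*(-15) + 82) = -18054/661625 - (12*(-15) + 82) = -18054/661625 - (-180 + 82) = -18054/661625 - 1*(-98) = -18054/661625 + 98 = 64821196/661625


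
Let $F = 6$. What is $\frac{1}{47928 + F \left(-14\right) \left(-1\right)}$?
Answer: $\frac{1}{48012} \approx 2.0828 \cdot 10^{-5}$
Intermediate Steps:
$\frac{1}{47928 + F \left(-14\right) \left(-1\right)} = \frac{1}{47928 + 6 \left(-14\right) \left(-1\right)} = \frac{1}{47928 - -84} = \frac{1}{47928 + 84} = \frac{1}{48012}$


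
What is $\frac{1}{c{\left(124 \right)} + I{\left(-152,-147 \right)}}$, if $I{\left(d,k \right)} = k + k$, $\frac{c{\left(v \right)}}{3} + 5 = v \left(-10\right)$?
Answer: $- \frac{1}{4029} \approx -0.0002482$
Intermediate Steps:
$c{\left(v \right)} = -15 - 30 v$ ($c{\left(v \right)} = -15 + 3 v \left(-10\right) = -15 + 3 \left(- 10 v\right) = -15 - 30 v$)
$I{\left(d,k \right)} = 2 k$
$\frac{1}{c{\left(124 \right)} + I{\left(-152,-147 \right)}} = \frac{1}{\left(-15 - 3720\right) + 2 \left(-147\right)} = \frac{1}{\left(-15 - 3720\right) - 294} = \frac{1}{-3735 - 294} = \frac{1}{-4029} = - \frac{1}{4029}$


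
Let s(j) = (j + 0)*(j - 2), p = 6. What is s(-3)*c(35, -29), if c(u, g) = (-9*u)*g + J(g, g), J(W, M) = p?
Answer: 137115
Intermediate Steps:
s(j) = j*(-2 + j)
J(W, M) = 6
c(u, g) = 6 - 9*g*u (c(u, g) = (-9*u)*g + 6 = -9*g*u + 6 = 6 - 9*g*u)
s(-3)*c(35, -29) = (-3*(-2 - 3))*(6 - 9*(-29)*35) = (-3*(-5))*(6 + 9135) = 15*9141 = 137115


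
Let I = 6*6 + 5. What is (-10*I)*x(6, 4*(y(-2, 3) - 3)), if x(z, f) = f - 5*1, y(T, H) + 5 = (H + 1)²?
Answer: -11070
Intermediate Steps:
y(T, H) = -5 + (1 + H)² (y(T, H) = -5 + (H + 1)² = -5 + (1 + H)²)
x(z, f) = -5 + f (x(z, f) = f - 5 = -5 + f)
I = 41 (I = 36 + 5 = 41)
(-10*I)*x(6, 4*(y(-2, 3) - 3)) = (-10*41)*(-5 + 4*((-5 + (1 + 3)²) - 3)) = -410*(-5 + 4*((-5 + 4²) - 3)) = -410*(-5 + 4*((-5 + 16) - 3)) = -410*(-5 + 4*(11 - 3)) = -410*(-5 + 4*8) = -410*(-5 + 32) = -410*27 = -11070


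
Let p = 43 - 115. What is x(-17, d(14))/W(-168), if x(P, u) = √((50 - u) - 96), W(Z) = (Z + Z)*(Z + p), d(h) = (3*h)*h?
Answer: I*√634/80640 ≈ 0.00031224*I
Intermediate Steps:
p = -72
d(h) = 3*h²
W(Z) = 2*Z*(-72 + Z) (W(Z) = (Z + Z)*(Z - 72) = (2*Z)*(-72 + Z) = 2*Z*(-72 + Z))
x(P, u) = √(-46 - u)
x(-17, d(14))/W(-168) = √(-46 - 3*14²)/((2*(-168)*(-72 - 168))) = √(-46 - 3*196)/((2*(-168)*(-240))) = √(-46 - 1*588)/80640 = √(-46 - 588)*(1/80640) = √(-634)*(1/80640) = (I*√634)*(1/80640) = I*√634/80640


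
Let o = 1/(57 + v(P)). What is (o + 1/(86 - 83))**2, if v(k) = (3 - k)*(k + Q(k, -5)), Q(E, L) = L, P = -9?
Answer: 144/1369 ≈ 0.10519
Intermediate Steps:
v(k) = (-5 + k)*(3 - k) (v(k) = (3 - k)*(k - 5) = (3 - k)*(-5 + k) = (-5 + k)*(3 - k))
o = -1/111 (o = 1/(57 + (-15 - 1*(-9)**2 + 8*(-9))) = 1/(57 + (-15 - 1*81 - 72)) = 1/(57 + (-15 - 81 - 72)) = 1/(57 - 168) = 1/(-111) = -1/111 ≈ -0.0090090)
(o + 1/(86 - 83))**2 = (-1/111 + 1/(86 - 83))**2 = (-1/111 + 1/3)**2 = (12/37)**2 = 144/1369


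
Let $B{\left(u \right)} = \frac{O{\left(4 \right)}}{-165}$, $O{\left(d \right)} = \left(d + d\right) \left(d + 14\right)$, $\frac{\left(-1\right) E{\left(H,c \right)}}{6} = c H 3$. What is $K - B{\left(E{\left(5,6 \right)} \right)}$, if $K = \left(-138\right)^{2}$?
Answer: $\frac{1047468}{55} \approx 19045.0$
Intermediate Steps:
$K = 19044$
$E{\left(H,c \right)} = - 18 H c$ ($E{\left(H,c \right)} = - 6 c H 3 = - 6 H c 3 = - 6 \cdot 3 H c = - 18 H c$)
$O{\left(d \right)} = 2 d \left(14 + d\right)$
$B{\left(u \right)} = - \frac{48}{55}$ ($B{\left(u \right)} = \frac{2 \cdot 4 \left(14 + 4\right)}{-165} = 2 \cdot 4 \cdot 18 \left(- \frac{1}{165}\right) = 144 \left(- \frac{1}{165}\right) = - \frac{48}{55}$)
$K - B{\left(E{\left(5,6 \right)} \right)} = 19044 - - \frac{48}{55} = 19044 + \frac{48}{55} = \frac{1047468}{55}$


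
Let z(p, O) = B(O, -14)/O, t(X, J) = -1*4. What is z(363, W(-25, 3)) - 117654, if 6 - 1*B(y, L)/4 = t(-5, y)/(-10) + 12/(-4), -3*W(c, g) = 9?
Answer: -1764982/15 ≈ -1.1767e+5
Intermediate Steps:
t(X, J) = -4
W(c, g) = -3 (W(c, g) = -⅓*9 = -3)
B(y, L) = 172/5 (B(y, L) = 24 - 4*(-4/(-10) + 12/(-4)) = 24 - 4*(-4*(-⅒) + 12*(-¼)) = 24 - 4*(⅖ - 3) = 24 - 4*(-13/5) = 24 + 52/5 = 172/5)
z(p, O) = 172/(5*O)
z(363, W(-25, 3)) - 117654 = (172/5)/(-3) - 117654 = (172/5)*(-⅓) - 117654 = -172/15 - 117654 = -1764982/15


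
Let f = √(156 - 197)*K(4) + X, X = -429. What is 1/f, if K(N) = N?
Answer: -429/184697 - 4*I*√41/184697 ≈ -0.0023227 - 0.00013867*I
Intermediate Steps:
f = -429 + 4*I*√41 (f = √(156 - 197)*4 - 429 = √(-41)*4 - 429 = (I*√41)*4 - 429 = 4*I*√41 - 429 = -429 + 4*I*√41 ≈ -429.0 + 25.612*I)
1/f = 1/(-429 + 4*I*√41)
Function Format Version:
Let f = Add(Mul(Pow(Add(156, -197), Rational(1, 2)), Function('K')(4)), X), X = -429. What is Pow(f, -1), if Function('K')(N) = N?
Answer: Add(Rational(-429, 184697), Mul(Rational(-4, 184697), I, Pow(41, Rational(1, 2)))) ≈ Add(-0.0023227, Mul(-0.00013867, I))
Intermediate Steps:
f = Add(-429, Mul(4, I, Pow(41, Rational(1, 2)))) (f = Add(Mul(Pow(Add(156, -197), Rational(1, 2)), 4), -429) = Add(Mul(Pow(-41, Rational(1, 2)), 4), -429) = Add(Mul(Mul(I, Pow(41, Rational(1, 2))), 4), -429) = Add(Mul(4, I, Pow(41, Rational(1, 2))), -429) = Add(-429, Mul(4, I, Pow(41, Rational(1, 2)))) ≈ Add(-429.00, Mul(25.612, I)))
Pow(f, -1) = Pow(Add(-429, Mul(4, I, Pow(41, Rational(1, 2)))), -1)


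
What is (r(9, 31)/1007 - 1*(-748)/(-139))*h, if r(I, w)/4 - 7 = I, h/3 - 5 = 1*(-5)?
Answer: 0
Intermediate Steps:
h = 0 (h = 15 + 3*(1*(-5)) = 15 + 3*(-5) = 15 - 15 = 0)
r(I, w) = 28 + 4*I
(r(9, 31)/1007 - 1*(-748)/(-139))*h = ((28 + 4*9)/1007 - 1*(-748)/(-139))*0 = ((28 + 36)*(1/1007) + 748*(-1/139))*0 = (64*(1/1007) - 748/139)*0 = (64/1007 - 748/139)*0 = -744340/139973*0 = 0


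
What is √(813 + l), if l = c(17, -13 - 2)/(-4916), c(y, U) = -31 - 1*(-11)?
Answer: √1227994678/1229 ≈ 28.513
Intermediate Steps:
c(y, U) = -20 (c(y, U) = -31 + 11 = -20)
l = 5/1229 (l = -20/(-4916) = -20*(-1/4916) = 5/1229 ≈ 0.0040683)
√(813 + l) = √(813 + 5/1229) = √(999182/1229) = √1227994678/1229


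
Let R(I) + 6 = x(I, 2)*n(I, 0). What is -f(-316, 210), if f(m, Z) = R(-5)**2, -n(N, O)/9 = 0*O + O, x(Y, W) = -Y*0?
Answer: -36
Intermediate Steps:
x(Y, W) = 0 (x(Y, W) = -1*0 = 0)
n(N, O) = -9*O (n(N, O) = -9*(0*O + O) = -9*(0 + O) = -9*O)
R(I) = -6 (R(I) = -6 + 0*(-9*0) = -6 + 0*0 = -6 + 0 = -6)
f(m, Z) = 36 (f(m, Z) = (-6)**2 = 36)
-f(-316, 210) = -1*36 = -36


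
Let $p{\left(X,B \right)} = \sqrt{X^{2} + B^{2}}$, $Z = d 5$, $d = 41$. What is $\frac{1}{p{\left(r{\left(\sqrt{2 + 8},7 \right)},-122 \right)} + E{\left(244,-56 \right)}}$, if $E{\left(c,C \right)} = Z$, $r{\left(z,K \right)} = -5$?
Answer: $\frac{205}{27116} - \frac{\sqrt{14909}}{27116} \approx 0.0030571$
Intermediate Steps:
$Z = 205$ ($Z = 41 \cdot 5 = 205$)
$E{\left(c,C \right)} = 205$
$p{\left(X,B \right)} = \sqrt{B^{2} + X^{2}}$
$\frac{1}{p{\left(r{\left(\sqrt{2 + 8},7 \right)},-122 \right)} + E{\left(244,-56 \right)}} = \frac{1}{\sqrt{\left(-122\right)^{2} + \left(-5\right)^{2}} + 205} = \frac{1}{\sqrt{14884 + 25} + 205} = \frac{1}{\sqrt{14909} + 205} = \frac{1}{205 + \sqrt{14909}}$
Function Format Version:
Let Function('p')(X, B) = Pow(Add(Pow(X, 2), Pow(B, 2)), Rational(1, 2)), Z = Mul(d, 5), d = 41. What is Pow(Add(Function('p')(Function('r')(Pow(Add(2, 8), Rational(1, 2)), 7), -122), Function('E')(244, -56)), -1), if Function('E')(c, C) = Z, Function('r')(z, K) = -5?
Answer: Add(Rational(205, 27116), Mul(Rational(-1, 27116), Pow(14909, Rational(1, 2)))) ≈ 0.0030571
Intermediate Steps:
Z = 205 (Z = Mul(41, 5) = 205)
Function('E')(c, C) = 205
Function('p')(X, B) = Pow(Add(Pow(B, 2), Pow(X, 2)), Rational(1, 2))
Pow(Add(Function('p')(Function('r')(Pow(Add(2, 8), Rational(1, 2)), 7), -122), Function('E')(244, -56)), -1) = Pow(Add(Pow(Add(Pow(-122, 2), Pow(-5, 2)), Rational(1, 2)), 205), -1) = Pow(Add(Pow(Add(14884, 25), Rational(1, 2)), 205), -1) = Pow(Add(Pow(14909, Rational(1, 2)), 205), -1) = Pow(Add(205, Pow(14909, Rational(1, 2))), -1)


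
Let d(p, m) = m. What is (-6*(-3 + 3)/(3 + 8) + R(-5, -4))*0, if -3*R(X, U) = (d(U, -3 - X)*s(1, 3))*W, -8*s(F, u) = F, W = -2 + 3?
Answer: 0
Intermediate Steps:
W = 1
s(F, u) = -F/8
R(X, U) = -1/8 - X/24 (R(X, U) = -(-3 - X)*(-1/8*1)/3 = -(-3 - X)*(-1/8)/3 = -(3/8 + X/8)/3 = -1/8 - X/24)
(-6*(-3 + 3)/(3 + 8) + R(-5, -4))*0 = (-6*(-3 + 3)/(3 + 8) + (-1/8 - 1/24*(-5)))*0 = (-0/11 + (-1/8 + 5/24))*0 = (-0/11 + 1/12)*0 = (-6*0 + 1/12)*0 = (0 + 1/12)*0 = (1/12)*0 = 0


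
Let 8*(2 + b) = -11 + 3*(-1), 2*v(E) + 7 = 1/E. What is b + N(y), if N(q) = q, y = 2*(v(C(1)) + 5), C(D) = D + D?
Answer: -¼ ≈ -0.25000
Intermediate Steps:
C(D) = 2*D
v(E) = -7/2 + 1/(2*E)
y = 7/2 (y = 2*((1 - 14)/(2*((2*1))) + 5) = 2*((½)*(1 - 7*2)/2 + 5) = 2*((½)*(½)*(1 - 14) + 5) = 2*((½)*(½)*(-13) + 5) = 2*(-13/4 + 5) = 2*(7/4) = 7/2 ≈ 3.5000)
b = -15/4 (b = -2 + (-11 + 3*(-1))/8 = -2 + (-11 - 3)/8 = -2 + (⅛)*(-14) = -2 - 7/4 = -15/4 ≈ -3.7500)
b + N(y) = -15/4 + 7/2 = -¼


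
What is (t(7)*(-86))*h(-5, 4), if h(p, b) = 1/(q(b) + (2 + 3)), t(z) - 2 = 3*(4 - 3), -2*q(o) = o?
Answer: -430/3 ≈ -143.33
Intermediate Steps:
q(o) = -o/2
t(z) = 5 (t(z) = 2 + 3*(4 - 3) = 2 + 3*1 = 2 + 3 = 5)
h(p, b) = 1/(5 - b/2) (h(p, b) = 1/(-b/2 + (2 + 3)) = 1/(-b/2 + 5) = 1/(5 - b/2))
(t(7)*(-86))*h(-5, 4) = (5*(-86))*(-2/(-10 + 4)) = -(-860)/(-6) = -(-860)*(-1)/6 = -430*1/3 = -430/3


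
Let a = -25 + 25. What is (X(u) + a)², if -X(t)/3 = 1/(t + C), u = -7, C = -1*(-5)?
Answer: 9/4 ≈ 2.2500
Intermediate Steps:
C = 5
X(t) = -3/(5 + t) (X(t) = -3/(t + 5) = -3/(5 + t))
a = 0
(X(u) + a)² = (-3/(5 - 7) + 0)² = (-3/(-2) + 0)² = (-3*(-½) + 0)² = (3/2 + 0)² = (3/2)² = 9/4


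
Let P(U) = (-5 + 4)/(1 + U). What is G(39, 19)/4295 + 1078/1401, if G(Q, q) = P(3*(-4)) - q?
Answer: 50638702/66190245 ≈ 0.76505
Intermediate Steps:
P(U) = -1/(1 + U)
G(Q, q) = 1/11 - q (G(Q, q) = -1/(1 + 3*(-4)) - q = -1/(1 - 12) - q = -1/(-11) - q = -1*(-1/11) - q = 1/11 - q)
G(39, 19)/4295 + 1078/1401 = (1/11 - 1*19)/4295 + 1078/1401 = (1/11 - 19)*(1/4295) + 1078*(1/1401) = -208/11*1/4295 + 1078/1401 = -208/47245 + 1078/1401 = 50638702/66190245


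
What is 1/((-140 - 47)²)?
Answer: 1/34969 ≈ 2.8597e-5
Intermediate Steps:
1/((-140 - 47)²) = 1/((-187)²) = 1/34969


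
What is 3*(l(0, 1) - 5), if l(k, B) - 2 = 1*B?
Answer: -6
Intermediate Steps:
l(k, B) = 2 + B (l(k, B) = 2 + 1*B = 2 + B)
3*(l(0, 1) - 5) = 3*((2 + 1) - 5) = 3*(3 - 5) = 3*(-2) = -6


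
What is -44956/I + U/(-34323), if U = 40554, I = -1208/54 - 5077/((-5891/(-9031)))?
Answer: 65026782624438/14204214451333 ≈ 4.5780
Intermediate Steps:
I = -1241518613/159057 (I = -1208*1/54 - 5077/((-5891*(-1/9031))) = -604/27 - 5077/5891/9031 = -604/27 - 5077*9031/5891 = -604/27 - 45850387/5891 = -1241518613/159057 ≈ -7805.5)
-44956/I + U/(-34323) = -44956/(-1241518613/159057) + 40554/(-34323) = -44956*(-159057/1241518613) + 40554*(-1/34323) = 7150566492/1241518613 - 13518/11441 = 65026782624438/14204214451333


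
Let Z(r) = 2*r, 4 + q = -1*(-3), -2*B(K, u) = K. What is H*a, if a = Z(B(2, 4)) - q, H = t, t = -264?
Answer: 264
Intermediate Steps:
B(K, u) = -K/2
q = -1 (q = -4 - 1*(-3) = -4 + 3 = -1)
H = -264
a = -1 (a = 2*(-½*2) - 1*(-1) = 2*(-1) + 1 = -2 + 1 = -1)
H*a = -264*(-1) = 264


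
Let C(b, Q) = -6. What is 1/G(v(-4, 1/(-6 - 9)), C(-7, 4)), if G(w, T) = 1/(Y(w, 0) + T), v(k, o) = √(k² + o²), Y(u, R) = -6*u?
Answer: -6 - 2*√3601/5 ≈ -30.003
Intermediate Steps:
G(w, T) = 1/(T - 6*w) (G(w, T) = 1/(-6*w + T) = 1/(T - 6*w))
1/G(v(-4, 1/(-6 - 9)), C(-7, 4)) = 1/(1/(-6 - 6*√((-4)² + (1/(-6 - 9))²))) = 1/(1/(-6 - 6*√(16 + (1/(-15))²))) = 1/(1/(-6 - 6*√(16 + (-1/15)²))) = 1/(1/(-6 - 6*√(16 + 1/225))) = 1/(1/(-6 - 2*√3601/5)) = -6 - 2*√3601/5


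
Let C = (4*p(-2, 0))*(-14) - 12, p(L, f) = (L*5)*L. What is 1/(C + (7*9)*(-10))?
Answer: -1/1762 ≈ -0.00056754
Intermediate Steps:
p(L, f) = 5*L² (p(L, f) = (5*L)*L = 5*L²)
C = -1132 (C = (4*(5*(-2)²))*(-14) - 12 = (4*(5*4))*(-14) - 12 = (4*20)*(-14) - 12 = 80*(-14) - 12 = -1120 - 12 = -1132)
1/(C + (7*9)*(-10)) = 1/(-1132 + (7*9)*(-10)) = 1/(-1132 + 63*(-10)) = 1/(-1132 - 630) = 1/(-1762) = -1/1762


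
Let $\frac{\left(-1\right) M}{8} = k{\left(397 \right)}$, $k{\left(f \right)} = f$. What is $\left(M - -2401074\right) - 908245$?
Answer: $1489653$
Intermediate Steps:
$M = -3176$ ($M = \left(-8\right) 397 = -3176$)
$\left(M - -2401074\right) - 908245 = \left(-3176 - -2401074\right) - 908245 = \left(-3176 + 2401074\right) - 908245 = 2397898 - 908245 = 1489653$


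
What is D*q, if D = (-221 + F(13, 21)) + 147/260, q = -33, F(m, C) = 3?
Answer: 1865589/260 ≈ 7175.3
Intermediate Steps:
D = -56533/260 (D = (-221 + 3) + 147/260 = -218 + 147*(1/260) = -218 + 147/260 = -56533/260 ≈ -217.43)
D*q = -56533/260*(-33) = 1865589/260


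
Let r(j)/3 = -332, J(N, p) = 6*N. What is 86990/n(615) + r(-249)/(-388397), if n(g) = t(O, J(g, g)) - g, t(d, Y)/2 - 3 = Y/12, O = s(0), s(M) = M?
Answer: 16893330503/1165191 ≈ 14498.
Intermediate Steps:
O = 0
r(j) = -996 (r(j) = 3*(-332) = -996)
t(d, Y) = 6 + Y/6 (t(d, Y) = 6 + 2*(Y/12) = 6 + Y/6)
n(g) = 6 (n(g) = (6 + (6*g)/6) - g = (6 + g) - g = 6)
86990/n(615) + r(-249)/(-388397) = 86990/6 - 996/(-388397) = 86990*(⅙) - 996*(-1/388397) = 43495/3 + 996/388397 = 16893330503/1165191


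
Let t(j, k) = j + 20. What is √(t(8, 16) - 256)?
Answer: 2*I*√57 ≈ 15.1*I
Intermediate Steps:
t(j, k) = 20 + j
√(t(8, 16) - 256) = √((20 + 8) - 256) = √(28 - 256) = √(-228) = 2*I*√57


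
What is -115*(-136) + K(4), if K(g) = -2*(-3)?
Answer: 15646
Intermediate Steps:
K(g) = 6
-115*(-136) + K(4) = -115*(-136) + 6 = 15640 + 6 = 15646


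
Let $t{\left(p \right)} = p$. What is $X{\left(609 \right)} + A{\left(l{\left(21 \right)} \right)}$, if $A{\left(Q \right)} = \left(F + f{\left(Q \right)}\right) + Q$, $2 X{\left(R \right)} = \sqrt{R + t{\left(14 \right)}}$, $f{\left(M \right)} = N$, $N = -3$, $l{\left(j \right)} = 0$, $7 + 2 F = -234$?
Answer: $- \frac{247}{2} + \frac{\sqrt{623}}{2} \approx -111.02$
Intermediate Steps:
$F = - \frac{241}{2}$ ($F = - \frac{7}{2} + \frac{1}{2} \left(-234\right) = - \frac{7}{2} - 117 = - \frac{241}{2} \approx -120.5$)
$f{\left(M \right)} = -3$
$X{\left(R \right)} = \frac{\sqrt{14 + R}}{2}$ ($X{\left(R \right)} = \frac{\sqrt{R + 14}}{2} = \frac{\sqrt{14 + R}}{2}$)
$A{\left(Q \right)} = - \frac{247}{2} + Q$ ($A{\left(Q \right)} = \left(- \frac{241}{2} - 3\right) + Q = - \frac{247}{2} + Q$)
$X{\left(609 \right)} + A{\left(l{\left(21 \right)} \right)} = \frac{\sqrt{14 + 609}}{2} + \left(- \frac{247}{2} + 0\right) = \frac{\sqrt{623}}{2} - \frac{247}{2} = - \frac{247}{2} + \frac{\sqrt{623}}{2}$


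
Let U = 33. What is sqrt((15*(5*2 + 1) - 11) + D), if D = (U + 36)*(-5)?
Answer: I*sqrt(191) ≈ 13.82*I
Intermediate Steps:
D = -345 (D = (33 + 36)*(-5) = 69*(-5) = -345)
sqrt((15*(5*2 + 1) - 11) + D) = sqrt((15*(5*2 + 1) - 11) - 345) = sqrt((15*(10 + 1) - 11) - 345) = sqrt((15*11 - 11) - 345) = sqrt((165 - 11) - 345) = sqrt(154 - 345) = sqrt(-191) = I*sqrt(191)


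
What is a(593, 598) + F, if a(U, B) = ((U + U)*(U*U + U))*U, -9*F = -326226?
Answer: 743193391090/3 ≈ 2.4773e+11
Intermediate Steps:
F = 108742/3 (F = -⅑*(-326226) = 108742/3 ≈ 36247.)
a(U, B) = 2*U²*(U + U²) (a(U, B) = ((2*U)*(U² + U))*U = ((2*U)*(U + U²))*U = (2*U*(U + U²))*U = 2*U²*(U + U²))
a(593, 598) + F = 2*593³*(1 + 593) + 108742/3 = 2*208527857*594 + 108742/3 = 247731094116 + 108742/3 = 743193391090/3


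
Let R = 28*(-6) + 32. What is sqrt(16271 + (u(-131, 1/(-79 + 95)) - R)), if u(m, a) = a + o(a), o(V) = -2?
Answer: sqrt(262481)/4 ≈ 128.08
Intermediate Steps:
R = -136 (R = -168 + 32 = -136)
u(m, a) = -2 + a (u(m, a) = a - 2 = -2 + a)
sqrt(16271 + (u(-131, 1/(-79 + 95)) - R)) = sqrt(16271 + ((-2 + 1/(-79 + 95)) - 1*(-136))) = sqrt(16271 + ((-2 + 1/16) + 136)) = sqrt(16271 + (-31/16 + 136)) = sqrt(16271 + 2145/16) = sqrt(262481/16) = sqrt(262481)/4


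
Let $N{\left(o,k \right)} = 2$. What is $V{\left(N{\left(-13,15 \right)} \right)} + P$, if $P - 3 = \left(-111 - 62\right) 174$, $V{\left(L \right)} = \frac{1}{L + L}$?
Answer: $- \frac{120395}{4} \approx -30099.0$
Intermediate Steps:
$V{\left(L \right)} = \frac{1}{2 L}$
$P = -30099$ ($P = 3 + \left(-111 - 62\right) 174 = 3 - 30102 = -30099$)
$V{\left(N{\left(-13,15 \right)} \right)} + P = \frac{1}{2 \cdot 2} - 30099 = \frac{1}{2} \cdot \frac{1}{2} - 30099 = \frac{1}{4} - 30099 = - \frac{120395}{4}$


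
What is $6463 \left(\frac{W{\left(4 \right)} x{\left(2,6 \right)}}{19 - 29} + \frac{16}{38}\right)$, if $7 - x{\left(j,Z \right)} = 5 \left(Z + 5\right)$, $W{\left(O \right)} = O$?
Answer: $\frac{12047032}{95} \approx 1.2681 \cdot 10^{5}$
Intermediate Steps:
$x{\left(j,Z \right)} = -18 - 5 Z$ ($x{\left(j,Z \right)} = 7 - 5 \left(Z + 5\right) = 7 - 5 \left(5 + Z\right) = 7 - \left(25 + 5 Z\right) = -18 - 5 Z$)
$6463 \left(\frac{W{\left(4 \right)} x{\left(2,6 \right)}}{19 - 29} + \frac{16}{38}\right) = 6463 \left(\frac{4 \left(-18 - 30\right)}{19 - 29} + \frac{16}{38}\right) = 6463 \left(\frac{4 \left(-18 - 30\right)}{19 - 29} + 16 \cdot \frac{1}{38}\right) = 6463 \left(\frac{4 \left(-48\right)}{-10} + \frac{8}{19}\right) = 6463 \left(\left(-192\right) \left(- \frac{1}{10}\right) + \frac{8}{19}\right) = 6463 \left(\frac{96}{5} + \frac{8}{19}\right) = 6463 \cdot \frac{1864}{95} = \frac{12047032}{95}$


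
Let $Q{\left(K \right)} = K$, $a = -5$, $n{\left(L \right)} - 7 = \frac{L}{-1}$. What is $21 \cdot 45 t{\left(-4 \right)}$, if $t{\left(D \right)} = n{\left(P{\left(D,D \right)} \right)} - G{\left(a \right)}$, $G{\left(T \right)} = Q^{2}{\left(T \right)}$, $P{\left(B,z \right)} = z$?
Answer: $-13230$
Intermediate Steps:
$n{\left(L \right)} = 7 - L$ ($n{\left(L \right)} = 7 + \frac{L}{-1} = 7 + L \left(-1\right) = 7 - L$)
$G{\left(T \right)} = T^{2}$
$t{\left(D \right)} = -18 - D$ ($t{\left(D \right)} = \left(7 - D\right) - \left(-5\right)^{2} = \left(7 - D\right) - 25 = -18 - D$)
$21 \cdot 45 t{\left(-4 \right)} = 21 \cdot 45 \left(-18 - -4\right) = 945 \left(-18 + 4\right) = 945 \left(-14\right) = -13230$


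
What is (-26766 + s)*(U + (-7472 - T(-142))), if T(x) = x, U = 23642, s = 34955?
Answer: 133578968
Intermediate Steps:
(-26766 + s)*(U + (-7472 - T(-142))) = (-26766 + 34955)*(23642 + (-7472 - 1*(-142))) = 8189*(23642 + (-7472 + 142)) = 8189*(23642 - 7330) = 8189*16312 = 133578968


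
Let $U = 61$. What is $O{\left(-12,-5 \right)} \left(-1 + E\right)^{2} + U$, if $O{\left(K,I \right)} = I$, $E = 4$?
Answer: $16$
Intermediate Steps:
$O{\left(-12,-5 \right)} \left(-1 + E\right)^{2} + U = - 5 \left(-1 + 4\right)^{2} + 61 = - 5 \cdot 3^{2} + 61 = \left(-5\right) 9 + 61 = -45 + 61 = 16$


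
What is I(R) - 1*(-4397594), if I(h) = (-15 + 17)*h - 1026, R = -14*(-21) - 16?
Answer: 4397124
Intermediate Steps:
R = 278 (R = 294 - 16 = 278)
I(h) = -1026 + 2*h (I(h) = 2*h - 1026 = -1026 + 2*h)
I(R) - 1*(-4397594) = (-1026 + 2*278) - 1*(-4397594) = (-1026 + 556) + 4397594 = -470 + 4397594 = 4397124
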